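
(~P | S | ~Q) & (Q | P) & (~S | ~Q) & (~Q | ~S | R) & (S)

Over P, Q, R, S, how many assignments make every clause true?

2

There are 2^4 = 16 truth assignments over (P, Q, R, S).
Check each against the 5 clauses (columns in the order P, Q, R, S):
  F F F F  ✗ fails (Q | P)
  F F F T  ✗ fails (Q | P)
  F F T F  ✗ fails (Q | P)
  F F T T  ✗ fails (Q | P)
  F T F F  ✗ fails (S)
  F T F T  ✗ fails (~S | ~Q)
  F T T F  ✗ fails (S)
  F T T T  ✗ fails (~S | ~Q)
  T F F F  ✗ fails (S)
  T F F T  ✓ satisfies all
  T F T F  ✗ fails (S)
  T F T T  ✓ satisfies all
  T T F F  ✗ fails (~P | S | ~Q)
  T T F T  ✗ fails (~S | ~Q)
  T T T F  ✗ fails (~P | S | ~Q)
  T T T T  ✗ fails (~S | ~Q)
2 of the 16 rows are models.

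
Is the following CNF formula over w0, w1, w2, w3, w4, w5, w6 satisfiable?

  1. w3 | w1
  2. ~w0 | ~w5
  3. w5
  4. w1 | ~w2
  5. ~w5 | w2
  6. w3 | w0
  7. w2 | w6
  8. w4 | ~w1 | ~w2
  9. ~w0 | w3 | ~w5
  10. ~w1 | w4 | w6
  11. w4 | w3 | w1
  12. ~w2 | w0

From the singleton clause (w5), w5 = 1.
From the singleton clause (~w0), w0 = 0.
From the singleton clause (w2), w2 = 1.
That conflicts with the unit clause (~w2).
No assignment satisfies every clause.

Unsatisfiable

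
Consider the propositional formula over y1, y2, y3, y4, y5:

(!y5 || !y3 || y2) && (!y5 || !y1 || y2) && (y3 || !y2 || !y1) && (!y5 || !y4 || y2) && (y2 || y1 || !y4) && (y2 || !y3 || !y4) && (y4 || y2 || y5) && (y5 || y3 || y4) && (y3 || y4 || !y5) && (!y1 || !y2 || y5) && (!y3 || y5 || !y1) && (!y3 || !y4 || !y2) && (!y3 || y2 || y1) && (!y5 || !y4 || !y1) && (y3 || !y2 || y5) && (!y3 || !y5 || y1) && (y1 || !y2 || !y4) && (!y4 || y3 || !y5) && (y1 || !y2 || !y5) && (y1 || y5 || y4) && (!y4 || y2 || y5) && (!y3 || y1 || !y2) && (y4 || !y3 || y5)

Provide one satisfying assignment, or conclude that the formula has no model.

y1 ↦ true,  y2 ↦ true,  y3 ↦ true,  y4 ↦ false,  y5 ↦ true

Branch on y5: set y5 = true.
Branch on y3: set y3 = true.
(y2) alone gives y2 = true.
(!y4) alone gives y4 = false.
(y1) alone gives y1 = true.
All clauses are satisfied.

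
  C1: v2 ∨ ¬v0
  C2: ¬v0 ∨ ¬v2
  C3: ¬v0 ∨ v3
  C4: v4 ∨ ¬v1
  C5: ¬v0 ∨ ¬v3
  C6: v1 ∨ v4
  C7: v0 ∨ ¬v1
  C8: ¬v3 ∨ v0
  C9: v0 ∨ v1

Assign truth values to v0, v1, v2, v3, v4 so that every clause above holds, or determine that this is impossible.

UNSATISFIABLE

Branch on v2: set v2 = True.
From the singleton clause (¬v0), v0 = False.
From the singleton clause (¬v1), v1 = False.
That conflicts with the unit clause (v1).
Undo v2 and try v2 = False.
From the singleton clause (¬v0), v0 = False.
From the singleton clause (¬v1), v1 = False.
That conflicts with the unit clause (v1).
Either choice for v2 ends in contradiction.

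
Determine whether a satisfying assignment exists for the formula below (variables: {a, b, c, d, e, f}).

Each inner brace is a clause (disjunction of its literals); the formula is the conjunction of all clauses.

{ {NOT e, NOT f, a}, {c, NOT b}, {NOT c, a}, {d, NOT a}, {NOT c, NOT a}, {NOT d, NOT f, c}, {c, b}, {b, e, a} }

Try c = true.
Unit clause (a) forces a = true.
But (NOT a) is also a unit clause — contradiction.
Backtrack on c: now try c = false.
Unit clause (NOT b) forces b = false.
But (b) is also a unit clause — contradiction.
Both values of c lead to a conflict.
No assignment satisfies every clause.

No, unsatisfiable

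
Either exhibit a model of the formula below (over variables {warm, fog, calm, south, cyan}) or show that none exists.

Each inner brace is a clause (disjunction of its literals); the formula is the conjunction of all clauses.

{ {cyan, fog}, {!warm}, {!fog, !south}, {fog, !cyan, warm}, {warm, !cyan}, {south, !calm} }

From the singleton clause (!warm), warm = false.
From the singleton clause (!cyan), cyan = false.
From the singleton clause (fog), fog = true.
From the singleton clause (!south), south = false.
From the singleton clause (!calm), calm = false.
All clauses are satisfied.

warm: false,  fog: true,  calm: false,  south: false,  cyan: false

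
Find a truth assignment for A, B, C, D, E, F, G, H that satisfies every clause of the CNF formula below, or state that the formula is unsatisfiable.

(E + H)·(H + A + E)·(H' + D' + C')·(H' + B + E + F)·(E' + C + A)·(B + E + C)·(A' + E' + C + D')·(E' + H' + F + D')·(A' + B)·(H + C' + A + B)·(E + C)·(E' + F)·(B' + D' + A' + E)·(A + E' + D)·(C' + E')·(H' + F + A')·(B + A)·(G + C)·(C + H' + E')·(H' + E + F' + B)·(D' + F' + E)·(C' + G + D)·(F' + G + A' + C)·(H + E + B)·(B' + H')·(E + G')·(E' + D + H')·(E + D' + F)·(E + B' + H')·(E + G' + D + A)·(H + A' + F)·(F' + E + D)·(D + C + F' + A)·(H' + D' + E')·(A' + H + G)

A: 1,  B: 1,  C: 0,  D: 0,  E: 1,  F: 1,  G: 1,  H: 0

Try E = 1.
The clause (F) is unit, so F = 1.
The clause (C') is unit, so C = 0.
The clause (A) is unit, so A = 1.
The clause (D') is unit, so D = 0.
The clause (B) is unit, so B = 1.
The clause (G) is unit, so G = 1.
The clause (H') is unit, so H = 0.
This assignment satisfies each clause.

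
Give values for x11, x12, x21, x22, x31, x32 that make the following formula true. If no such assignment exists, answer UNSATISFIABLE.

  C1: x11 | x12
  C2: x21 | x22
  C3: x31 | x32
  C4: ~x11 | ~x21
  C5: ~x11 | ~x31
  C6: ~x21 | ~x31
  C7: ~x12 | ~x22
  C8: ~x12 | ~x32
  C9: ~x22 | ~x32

UNSATISFIABLE

Case x11 = 1:
(~x21) alone gives x21 = 0.
(x22) alone gives x22 = 1.
(~x31) alone gives x31 = 0.
(x32) alone gives x32 = 1.
That conflicts with the unit clause (~x32).
Backtrack on x11: now try x11 = 0.
(x12) alone gives x12 = 1.
(~x22) alone gives x22 = 0.
(x21) alone gives x21 = 1.
(~x31) alone gives x31 = 0.
(x32) alone gives x32 = 1.
That conflicts with the unit clause (~x32).
Neither x11 = 1 nor x11 = 0 works.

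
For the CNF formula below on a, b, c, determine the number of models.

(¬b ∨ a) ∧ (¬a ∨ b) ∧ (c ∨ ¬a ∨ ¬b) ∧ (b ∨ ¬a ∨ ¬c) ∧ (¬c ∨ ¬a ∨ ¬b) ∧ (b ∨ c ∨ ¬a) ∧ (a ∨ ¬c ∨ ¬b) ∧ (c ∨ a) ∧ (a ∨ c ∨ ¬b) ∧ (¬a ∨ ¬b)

1

There are 2^3 = 8 truth assignments over (a, b, c).
Check each against the 10 clauses (columns in the order a, b, c):
  F F F  ✗ fails (c ∨ a)
  F F T  ✓ satisfies all
  F T F  ✗ fails (¬b ∨ a)
  F T T  ✗ fails (¬b ∨ a)
  T F F  ✗ fails (¬a ∨ b)
  T F T  ✗ fails (¬a ∨ b)
  T T F  ✗ fails (c ∨ ¬a ∨ ¬b)
  T T T  ✗ fails (¬c ∨ ¬a ∨ ¬b)
1 of the 8 rows is a model.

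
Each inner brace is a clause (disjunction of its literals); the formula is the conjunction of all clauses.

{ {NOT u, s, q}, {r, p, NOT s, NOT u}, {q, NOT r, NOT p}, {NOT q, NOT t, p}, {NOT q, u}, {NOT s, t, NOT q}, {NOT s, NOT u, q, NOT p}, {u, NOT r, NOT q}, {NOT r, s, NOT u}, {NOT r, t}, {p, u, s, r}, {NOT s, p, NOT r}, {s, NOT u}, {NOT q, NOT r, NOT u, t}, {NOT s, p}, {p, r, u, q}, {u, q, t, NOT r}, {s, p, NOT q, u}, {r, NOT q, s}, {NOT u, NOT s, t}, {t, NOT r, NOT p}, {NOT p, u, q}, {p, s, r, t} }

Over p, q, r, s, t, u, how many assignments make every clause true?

There are 2^6 = 64 truth assignments over (p, q, r, s, t, u).
Split on s. With s = true, the clauses containing s are satisfied and NOT s drops from the rest; 2 of the 2^5 = 32 assignments to the other variables satisfy what remains.
With s = false, by the same count on the reduced clause set, 1 assignment works.
Total: 2 + 1 = 3.

3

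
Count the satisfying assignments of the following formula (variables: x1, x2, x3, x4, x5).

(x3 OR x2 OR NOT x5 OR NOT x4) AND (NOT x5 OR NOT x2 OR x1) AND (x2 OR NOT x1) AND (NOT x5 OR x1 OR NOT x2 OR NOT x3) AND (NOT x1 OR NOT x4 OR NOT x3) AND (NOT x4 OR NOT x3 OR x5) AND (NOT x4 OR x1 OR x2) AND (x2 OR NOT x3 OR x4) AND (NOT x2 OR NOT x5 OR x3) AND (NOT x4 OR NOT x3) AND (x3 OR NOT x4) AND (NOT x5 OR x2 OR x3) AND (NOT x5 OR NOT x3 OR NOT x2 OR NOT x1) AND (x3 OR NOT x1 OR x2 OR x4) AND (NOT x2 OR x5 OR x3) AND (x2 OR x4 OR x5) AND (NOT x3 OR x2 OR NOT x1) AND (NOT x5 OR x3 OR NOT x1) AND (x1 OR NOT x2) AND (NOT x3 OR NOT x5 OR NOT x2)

There are 2^5 = 32 truth assignments over (x1, x2, x3, x4, x5).
Split on x2. With x2 = true, the clauses containing x2 are satisfied and NOT x2 drops from the rest; 1 of the 2^4 = 16 assignments to the other variables satisfy what remains.
With x2 = false, by the same count on the reduced clause set, 0 assignments work.
(One model: x1=T, x2=T, x3=T, x4=F, x5=F.)
Total: 1 + 0 = 1.

1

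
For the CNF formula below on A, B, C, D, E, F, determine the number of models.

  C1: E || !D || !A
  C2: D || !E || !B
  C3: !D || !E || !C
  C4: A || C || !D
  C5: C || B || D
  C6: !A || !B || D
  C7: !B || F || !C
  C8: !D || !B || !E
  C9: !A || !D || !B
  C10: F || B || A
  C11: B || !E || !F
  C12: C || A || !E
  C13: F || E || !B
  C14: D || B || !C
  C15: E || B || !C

There are 2^6 = 64 truth assignments over (A, B, C, D, E, F).
Split on F. With F = true, the clauses containing F are satisfied and !F drops from the rest; 3 of the 2^5 = 32 assignments to the other variables satisfy what remains.
With F = false, by the same count on the reduced clause set, 1 assignment works.
(One model: A=F, B=T, C=F, D=F, E=F, F=T.)
Total: 3 + 1 = 4.

4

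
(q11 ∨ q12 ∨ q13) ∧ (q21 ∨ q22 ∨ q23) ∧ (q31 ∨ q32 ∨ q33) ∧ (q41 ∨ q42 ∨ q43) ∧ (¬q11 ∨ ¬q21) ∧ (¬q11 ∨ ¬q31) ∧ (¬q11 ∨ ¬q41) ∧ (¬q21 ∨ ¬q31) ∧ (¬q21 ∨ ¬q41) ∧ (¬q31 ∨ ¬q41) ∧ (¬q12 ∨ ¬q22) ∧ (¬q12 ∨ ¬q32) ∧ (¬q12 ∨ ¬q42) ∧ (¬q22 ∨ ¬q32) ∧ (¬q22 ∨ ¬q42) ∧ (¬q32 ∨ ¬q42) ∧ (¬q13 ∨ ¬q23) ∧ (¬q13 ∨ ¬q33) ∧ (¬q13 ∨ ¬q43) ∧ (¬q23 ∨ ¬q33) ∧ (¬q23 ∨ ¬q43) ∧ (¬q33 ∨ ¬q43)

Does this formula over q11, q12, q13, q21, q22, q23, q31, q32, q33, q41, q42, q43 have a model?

Try q11 = False.
Try q12 = True.
Unit clause (¬q22) forces q22 = False.
Unit clause (¬q32) forces q32 = False.
Unit clause (¬q42) forces q42 = False.
Try q21 = True.
Unit clause (¬q31) forces q31 = False.
Unit clause (q33) forces q33 = True.
Unit clause (¬q41) forces q41 = False.
Unit clause (q43) forces q43 = True.
Now (¬q43) is unsatisfied and unit — conflict.
So q21 must be the other value — set q21 = False.
Unit clause (q23) forces q23 = True.
Unit clause (¬q13) forces q13 = False.
Unit clause (¬q33) forces q33 = False.
Unit clause (q31) forces q31 = True.
Unit clause (¬q41) forces q41 = False.
Unit clause (q43) forces q43 = True.
Now (¬q43) is unsatisfied and unit — conflict.
Neither q21 = True nor q21 = False works.
So q12 must be the other value — set q12 = False.
Unit clause (q13) forces q13 = True.
Unit clause (¬q23) forces q23 = False.
Unit clause (¬q33) forces q33 = False.
Unit clause (¬q43) forces q43 = False.
Try q21 = True.
Unit clause (¬q31) forces q31 = False.
Unit clause (q32) forces q32 = True.
Unit clause (¬q41) forces q41 = False.
Unit clause (q42) forces q42 = True.
Now (¬q42) is unsatisfied and unit — conflict.
So q21 must be the other value — set q21 = False.
Unit clause (q22) forces q22 = True.
Unit clause (¬q32) forces q32 = False.
Unit clause (q31) forces q31 = True.
Unit clause (¬q41) forces q41 = False.
Unit clause (q42) forces q42 = True.
Now (¬q42) is unsatisfied and unit — conflict.
Neither q21 = True nor q21 = False works.
Neither q12 = True nor q12 = False works.
So q11 must be the other value — set q11 = True.
Unit clause (¬q21) forces q21 = False.
Unit clause (¬q31) forces q31 = False.
Unit clause (¬q41) forces q41 = False.
Try q22 = True.
Unit clause (¬q12) forces q12 = False.
Unit clause (¬q32) forces q32 = False.
Unit clause (q33) forces q33 = True.
Unit clause (¬q42) forces q42 = False.
Unit clause (q43) forces q43 = True.
Now (¬q43) is unsatisfied and unit — conflict.
So q22 must be the other value — set q22 = False.
Unit clause (q23) forces q23 = True.
Unit clause (¬q13) forces q13 = False.
Unit clause (¬q33) forces q33 = False.
Unit clause (q32) forces q32 = True.
Unit clause (¬q12) forces q12 = False.
Unit clause (¬q42) forces q42 = False.
Unit clause (q43) forces q43 = True.
Now (¬q43) is unsatisfied and unit — conflict.
Neither q22 = True nor q22 = False works.
Neither q11 = True nor q11 = False works.
No assignment satisfies every clause.

Unsatisfiable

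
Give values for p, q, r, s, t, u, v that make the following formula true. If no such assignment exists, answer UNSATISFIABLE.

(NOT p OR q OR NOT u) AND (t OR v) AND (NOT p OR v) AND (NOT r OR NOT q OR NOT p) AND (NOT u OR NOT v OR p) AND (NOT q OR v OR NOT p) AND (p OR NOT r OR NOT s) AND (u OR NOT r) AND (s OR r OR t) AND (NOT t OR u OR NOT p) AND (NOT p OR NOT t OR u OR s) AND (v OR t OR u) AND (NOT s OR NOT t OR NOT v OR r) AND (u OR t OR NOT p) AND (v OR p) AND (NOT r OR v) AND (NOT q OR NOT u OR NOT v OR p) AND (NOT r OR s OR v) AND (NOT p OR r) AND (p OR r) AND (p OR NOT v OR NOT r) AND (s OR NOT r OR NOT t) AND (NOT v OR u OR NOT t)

Try t = true.
Try p = false.
(v) alone gives v = true.
(NOT u) alone gives u = false.
That conflicts with the unit clause (u).
Backtrack on p: now try p = true.
(v) alone gives v = true.
(u) alone gives u = true.
(q) alone gives q = true.
(NOT r) alone gives r = false.
That conflicts with the unit clause (r).
Neither p = true nor p = false works.
Backtrack on t: now try t = false.
(v) alone gives v = true.
Try u = false.
(NOT r) alone gives r = false.
(s) alone gives s = true.
(NOT p) alone gives p = false.
That conflicts with the unit clause (p).
Backtrack on u: now try u = true.
(p) alone gives p = true.
(q) alone gives q = true.
(NOT r) alone gives r = false.
That conflicts with the unit clause (r).
Neither u = true nor u = false works.
Neither t = true nor t = false works.

UNSATISFIABLE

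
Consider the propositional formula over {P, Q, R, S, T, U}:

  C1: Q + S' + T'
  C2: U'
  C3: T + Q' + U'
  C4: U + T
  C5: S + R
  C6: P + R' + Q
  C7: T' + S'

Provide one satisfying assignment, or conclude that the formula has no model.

From the singleton clause (U'), U = 0.
From the singleton clause (T), T = 1.
From the singleton clause (S'), S = 0.
From the singleton clause (R), R = 1.
Try P = 1.
Every clause is now satisfied; Q is unconstrained.

P ↦ 1,  Q ↦ 0,  R ↦ 1,  S ↦ 0,  T ↦ 1,  U ↦ 0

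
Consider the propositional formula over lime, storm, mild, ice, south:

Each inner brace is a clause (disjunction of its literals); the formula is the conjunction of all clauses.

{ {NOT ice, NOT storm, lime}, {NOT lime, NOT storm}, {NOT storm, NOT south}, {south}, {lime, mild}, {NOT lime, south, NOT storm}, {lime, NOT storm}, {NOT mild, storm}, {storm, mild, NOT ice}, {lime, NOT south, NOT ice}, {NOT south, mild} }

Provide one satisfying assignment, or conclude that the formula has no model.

UNSATISFIABLE

From the singleton clause (south), south = true.
From the singleton clause (NOT storm), storm = false.
From the singleton clause (NOT mild), mild = false.
But (mild) is also a unit clause — contradiction.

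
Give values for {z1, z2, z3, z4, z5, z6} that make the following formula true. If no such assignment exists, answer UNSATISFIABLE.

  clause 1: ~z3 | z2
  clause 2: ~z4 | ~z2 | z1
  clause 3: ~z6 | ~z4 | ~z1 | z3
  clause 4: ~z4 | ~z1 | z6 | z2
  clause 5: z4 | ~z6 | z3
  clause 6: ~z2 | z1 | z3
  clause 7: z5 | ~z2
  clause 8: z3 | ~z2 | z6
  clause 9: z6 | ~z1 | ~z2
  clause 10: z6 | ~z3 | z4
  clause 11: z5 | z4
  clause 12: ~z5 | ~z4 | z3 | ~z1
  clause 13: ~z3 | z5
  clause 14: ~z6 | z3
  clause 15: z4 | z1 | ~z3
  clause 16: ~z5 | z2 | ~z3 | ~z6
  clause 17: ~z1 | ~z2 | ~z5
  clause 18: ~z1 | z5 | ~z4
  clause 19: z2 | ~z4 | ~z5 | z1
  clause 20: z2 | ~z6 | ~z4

z1: 0,  z2: 0,  z3: 0,  z4: 0,  z5: 1,  z6: 0

Case z3 = 0:
(~z6) alone gives z6 = 0.
(~z2) alone gives z2 = 0.
Case z4 = 0:
(z5) alone gives z5 = 1.
Every clause is now satisfied; z1 is unconstrained.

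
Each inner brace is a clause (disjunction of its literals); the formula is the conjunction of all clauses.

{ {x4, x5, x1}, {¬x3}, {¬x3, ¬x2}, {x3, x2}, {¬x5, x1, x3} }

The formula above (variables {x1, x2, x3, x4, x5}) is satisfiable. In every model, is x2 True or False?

Suppose x2 = False.
From the singleton clause (¬x3), x3 = False.
That conflicts with the unit clause (x3).
So every satisfying assignment has x2 = True.

True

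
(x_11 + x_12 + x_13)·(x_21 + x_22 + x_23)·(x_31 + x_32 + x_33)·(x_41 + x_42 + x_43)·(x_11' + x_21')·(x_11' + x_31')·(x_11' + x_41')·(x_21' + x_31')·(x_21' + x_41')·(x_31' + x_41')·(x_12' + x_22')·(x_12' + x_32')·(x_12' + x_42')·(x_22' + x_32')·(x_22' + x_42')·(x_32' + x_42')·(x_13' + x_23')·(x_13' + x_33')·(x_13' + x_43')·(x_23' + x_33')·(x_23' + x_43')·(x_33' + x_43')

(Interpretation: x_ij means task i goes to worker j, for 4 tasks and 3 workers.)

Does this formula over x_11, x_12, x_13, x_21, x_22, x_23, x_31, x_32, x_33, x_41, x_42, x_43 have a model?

Branch on x_11: set x_11 = 0.
Branch on x_12: set x_12 = 1.
From the singleton clause (x_22'), x_22 = 0.
From the singleton clause (x_32'), x_32 = 0.
From the singleton clause (x_42'), x_42 = 0.
Branch on x_21: set x_21 = 1.
From the singleton clause (x_31'), x_31 = 0.
From the singleton clause (x_33), x_33 = 1.
From the singleton clause (x_41'), x_41 = 0.
From the singleton clause (x_43), x_43 = 1.
But (x_43') is also a unit clause — contradiction.
Undo x_21 and try x_21 = 0.
From the singleton clause (x_23), x_23 = 1.
From the singleton clause (x_13'), x_13 = 0.
From the singleton clause (x_33'), x_33 = 0.
From the singleton clause (x_31), x_31 = 1.
From the singleton clause (x_41'), x_41 = 0.
From the singleton clause (x_43), x_43 = 1.
But (x_43') is also a unit clause — contradiction.
Either choice for x_21 ends in contradiction.
Undo x_12 and try x_12 = 0.
From the singleton clause (x_13), x_13 = 1.
From the singleton clause (x_23'), x_23 = 0.
From the singleton clause (x_33'), x_33 = 0.
From the singleton clause (x_43'), x_43 = 0.
Branch on x_21: set x_21 = 1.
From the singleton clause (x_31'), x_31 = 0.
From the singleton clause (x_32), x_32 = 1.
From the singleton clause (x_41'), x_41 = 0.
From the singleton clause (x_42), x_42 = 1.
But (x_42') is also a unit clause — contradiction.
Undo x_21 and try x_21 = 0.
From the singleton clause (x_22), x_22 = 1.
From the singleton clause (x_32'), x_32 = 0.
From the singleton clause (x_31), x_31 = 1.
From the singleton clause (x_41'), x_41 = 0.
From the singleton clause (x_42), x_42 = 1.
But (x_42') is also a unit clause — contradiction.
Either choice for x_21 ends in contradiction.
Either choice for x_12 ends in contradiction.
Undo x_11 and try x_11 = 1.
From the singleton clause (x_21'), x_21 = 0.
From the singleton clause (x_31'), x_31 = 0.
From the singleton clause (x_41'), x_41 = 0.
Branch on x_22: set x_22 = 1.
From the singleton clause (x_12'), x_12 = 0.
From the singleton clause (x_32'), x_32 = 0.
From the singleton clause (x_33), x_33 = 1.
From the singleton clause (x_42'), x_42 = 0.
From the singleton clause (x_43), x_43 = 1.
But (x_43') is also a unit clause — contradiction.
Undo x_22 and try x_22 = 0.
From the singleton clause (x_23), x_23 = 1.
From the singleton clause (x_13'), x_13 = 0.
From the singleton clause (x_33'), x_33 = 0.
From the singleton clause (x_32), x_32 = 1.
From the singleton clause (x_12'), x_12 = 0.
From the singleton clause (x_42'), x_42 = 0.
From the singleton clause (x_43), x_43 = 1.
But (x_43') is also a unit clause — contradiction.
Either choice for x_22 ends in contradiction.
Either choice for x_11 ends in contradiction.
No assignment satisfies every clause.

No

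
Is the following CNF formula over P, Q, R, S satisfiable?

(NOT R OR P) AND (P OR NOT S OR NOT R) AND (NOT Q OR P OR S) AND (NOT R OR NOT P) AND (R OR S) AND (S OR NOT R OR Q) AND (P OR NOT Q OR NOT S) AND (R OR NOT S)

Unsatisfiable

Suppose R = false.
Unit clause (S) forces S = true.
But (NOT S) is also a unit clause — contradiction.
That branch fails; take R = true instead.
Unit clause (P) forces P = true.
But (NOT P) is also a unit clause — contradiction.
Neither R = true nor R = false works.
No assignment satisfies every clause.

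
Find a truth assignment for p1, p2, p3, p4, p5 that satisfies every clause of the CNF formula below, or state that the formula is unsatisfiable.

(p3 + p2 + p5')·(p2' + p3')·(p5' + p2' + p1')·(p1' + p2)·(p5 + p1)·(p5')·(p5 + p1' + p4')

p1 ↦ 1; p2 ↦ 1; p3 ↦ 0; p4 ↦ 0; p5 ↦ 0

From the singleton clause (p5'), p5 = 0.
From the singleton clause (p1), p1 = 1.
From the singleton clause (p2), p2 = 1.
From the singleton clause (p3'), p3 = 0.
From the singleton clause (p4'), p4 = 0.
Every clause now holds.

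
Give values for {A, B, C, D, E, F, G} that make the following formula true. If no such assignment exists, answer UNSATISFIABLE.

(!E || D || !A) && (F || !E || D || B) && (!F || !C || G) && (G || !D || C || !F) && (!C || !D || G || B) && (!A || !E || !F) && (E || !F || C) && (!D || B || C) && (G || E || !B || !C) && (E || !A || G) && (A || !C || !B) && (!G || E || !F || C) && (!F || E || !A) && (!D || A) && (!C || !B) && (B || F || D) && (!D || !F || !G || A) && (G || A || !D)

Suppose D = false.
Suppose E = true.
Unit clause (!A) forces A = false.
Suppose F = true.
Suppose C = true.
Unit clause (G) forces G = true.
Unit clause (!B) forces B = false.
All clauses are satisfied.

A: false; B: false; C: true; D: false; E: true; F: true; G: true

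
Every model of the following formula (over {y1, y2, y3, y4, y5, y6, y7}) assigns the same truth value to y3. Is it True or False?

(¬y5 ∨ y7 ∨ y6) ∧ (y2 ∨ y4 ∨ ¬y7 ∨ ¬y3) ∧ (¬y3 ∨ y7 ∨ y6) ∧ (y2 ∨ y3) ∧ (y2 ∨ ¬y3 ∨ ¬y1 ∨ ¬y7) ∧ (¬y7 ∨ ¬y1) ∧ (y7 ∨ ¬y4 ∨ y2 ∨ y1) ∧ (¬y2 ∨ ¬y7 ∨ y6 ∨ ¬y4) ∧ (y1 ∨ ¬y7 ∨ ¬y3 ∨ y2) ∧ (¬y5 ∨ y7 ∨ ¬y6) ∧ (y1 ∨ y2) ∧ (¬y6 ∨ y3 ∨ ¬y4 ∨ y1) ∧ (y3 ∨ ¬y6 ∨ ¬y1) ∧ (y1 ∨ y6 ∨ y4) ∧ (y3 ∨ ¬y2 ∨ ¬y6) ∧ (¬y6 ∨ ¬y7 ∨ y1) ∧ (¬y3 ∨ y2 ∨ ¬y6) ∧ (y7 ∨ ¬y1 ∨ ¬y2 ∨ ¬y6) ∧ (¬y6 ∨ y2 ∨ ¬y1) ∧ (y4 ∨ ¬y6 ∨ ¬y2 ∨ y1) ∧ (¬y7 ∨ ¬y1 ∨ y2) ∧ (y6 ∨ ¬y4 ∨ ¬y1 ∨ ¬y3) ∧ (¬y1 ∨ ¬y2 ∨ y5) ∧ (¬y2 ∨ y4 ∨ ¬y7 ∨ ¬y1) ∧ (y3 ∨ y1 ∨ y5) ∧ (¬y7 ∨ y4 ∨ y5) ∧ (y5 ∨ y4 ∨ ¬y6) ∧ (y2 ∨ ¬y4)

Suppose y3 = False.
Unit clause (y2) forces y2 = True.
Unit clause (¬y6) forces y6 = False.
Suppose y5 = False.
Unit clause (¬y1) forces y1 = False.
That conflicts with the unit clause (y1).
Undo y5 and try y5 = True.
Unit clause (y7) forces y7 = True.
Unit clause (¬y1) forces y1 = False.
Unit clause (¬y4) forces y4 = False.
That conflicts with the unit clause (y4).
Either choice for y5 ends in contradiction.
So every satisfying assignment has y3 = True.

True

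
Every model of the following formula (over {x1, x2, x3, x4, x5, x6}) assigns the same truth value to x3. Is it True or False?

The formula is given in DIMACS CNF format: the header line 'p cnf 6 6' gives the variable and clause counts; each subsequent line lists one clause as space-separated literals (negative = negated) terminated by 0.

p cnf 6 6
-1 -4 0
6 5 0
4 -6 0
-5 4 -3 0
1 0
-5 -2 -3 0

Suppose x3 = True.
From the singleton clause (x1), x1 = True.
From the singleton clause (¬x4), x4 = False.
From the singleton clause (¬x6), x6 = False.
From the singleton clause (x5), x5 = True.
Now (¬x5) is unsatisfied and unit — conflict.
So every satisfying assignment has x3 = False.

False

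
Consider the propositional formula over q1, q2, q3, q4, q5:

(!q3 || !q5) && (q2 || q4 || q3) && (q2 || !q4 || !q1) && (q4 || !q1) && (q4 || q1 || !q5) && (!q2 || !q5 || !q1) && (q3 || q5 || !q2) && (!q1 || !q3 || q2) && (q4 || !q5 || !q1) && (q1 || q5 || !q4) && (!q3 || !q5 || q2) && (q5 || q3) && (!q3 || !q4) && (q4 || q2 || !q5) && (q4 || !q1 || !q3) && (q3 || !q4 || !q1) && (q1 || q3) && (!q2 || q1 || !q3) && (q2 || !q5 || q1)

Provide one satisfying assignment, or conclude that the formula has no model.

Try q3 = true.
(!q5) alone gives q5 = false.
(!q4) alone gives q4 = false.
(!q1) alone gives q1 = false.
(!q2) alone gives q2 = false.
Every clause now holds.

q1: false, q2: false, q3: true, q4: false, q5: false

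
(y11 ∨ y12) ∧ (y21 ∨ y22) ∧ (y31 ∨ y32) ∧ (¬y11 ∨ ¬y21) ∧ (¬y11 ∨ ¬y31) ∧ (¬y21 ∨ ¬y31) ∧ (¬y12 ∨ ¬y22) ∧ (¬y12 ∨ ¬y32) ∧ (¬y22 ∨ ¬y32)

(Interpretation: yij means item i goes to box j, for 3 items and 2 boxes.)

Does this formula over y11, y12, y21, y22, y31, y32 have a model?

Branch on y11: set y11 = True.
Unit clause (¬y21) forces y21 = False.
Unit clause (y22) forces y22 = True.
Unit clause (¬y31) forces y31 = False.
Unit clause (y32) forces y32 = True.
That conflicts with the unit clause (¬y32).
That branch fails; take y11 = False instead.
Unit clause (y12) forces y12 = True.
Unit clause (¬y22) forces y22 = False.
Unit clause (y21) forces y21 = True.
Unit clause (¬y31) forces y31 = False.
Unit clause (y32) forces y32 = True.
That conflicts with the unit clause (¬y32).
Either choice for y11 ends in contradiction.
No assignment satisfies every clause.

No, unsatisfiable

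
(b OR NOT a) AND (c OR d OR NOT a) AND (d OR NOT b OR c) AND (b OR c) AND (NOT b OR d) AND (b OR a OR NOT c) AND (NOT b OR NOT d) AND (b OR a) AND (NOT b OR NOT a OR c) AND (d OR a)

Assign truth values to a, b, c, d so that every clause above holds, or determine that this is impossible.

Case b = true:
Unit clause (d) forces d = true.
That conflicts with the unit clause (NOT d).
So b must be the other value — set b = false.
Unit clause (NOT a) forces a = false.
That conflicts with the unit clause (a).
Both values of b lead to a conflict.

UNSATISFIABLE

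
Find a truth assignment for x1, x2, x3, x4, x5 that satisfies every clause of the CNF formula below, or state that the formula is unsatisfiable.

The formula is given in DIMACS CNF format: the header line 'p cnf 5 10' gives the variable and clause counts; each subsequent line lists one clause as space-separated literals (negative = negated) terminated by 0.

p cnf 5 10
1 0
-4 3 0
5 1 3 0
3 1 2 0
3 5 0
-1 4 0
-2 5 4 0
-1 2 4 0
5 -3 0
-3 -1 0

UNSATISFIABLE

Unit clause (x1) forces x1 = True.
Unit clause (x4) forces x4 = True.
Unit clause (x3) forces x3 = True.
That conflicts with the unit clause (¬x3).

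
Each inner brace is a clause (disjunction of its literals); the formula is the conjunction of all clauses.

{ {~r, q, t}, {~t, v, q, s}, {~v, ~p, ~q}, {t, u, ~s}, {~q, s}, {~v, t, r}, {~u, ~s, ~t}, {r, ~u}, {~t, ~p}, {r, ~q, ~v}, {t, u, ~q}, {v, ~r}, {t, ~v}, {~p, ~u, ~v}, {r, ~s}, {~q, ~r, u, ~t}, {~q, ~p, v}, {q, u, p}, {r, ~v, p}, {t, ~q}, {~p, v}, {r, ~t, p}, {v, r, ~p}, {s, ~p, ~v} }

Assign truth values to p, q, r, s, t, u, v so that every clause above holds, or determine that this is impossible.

Try q = 0.
Try r = 1.
The clause (t) is unit, so t = 1.
The clause (~p) is unit, so p = 0.
The clause (v) is unit, so v = 1.
The clause (u) is unit, so u = 1.
The clause (~s) is unit, so s = 0.
Every clause now holds.

p ↦ 0, q ↦ 0, r ↦ 1, s ↦ 0, t ↦ 1, u ↦ 1, v ↦ 1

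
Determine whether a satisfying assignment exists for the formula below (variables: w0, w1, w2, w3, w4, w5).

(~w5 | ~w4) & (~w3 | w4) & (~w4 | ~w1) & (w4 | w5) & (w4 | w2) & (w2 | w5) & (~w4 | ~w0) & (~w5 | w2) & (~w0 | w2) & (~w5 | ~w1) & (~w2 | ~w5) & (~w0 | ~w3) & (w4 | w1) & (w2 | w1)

Try w5 = 0.
The clause (w4) is unit, so w4 = 1.
The clause (~w1) is unit, so w1 = 0.
The clause (w2) is unit, so w2 = 1.
The clause (~w0) is unit, so w0 = 0.
No clause remains; w3 is free.
A satisfying assignment: w0: 0, w1: 0, w2: 1, w3: 1, w4: 1, w5: 0.

Yes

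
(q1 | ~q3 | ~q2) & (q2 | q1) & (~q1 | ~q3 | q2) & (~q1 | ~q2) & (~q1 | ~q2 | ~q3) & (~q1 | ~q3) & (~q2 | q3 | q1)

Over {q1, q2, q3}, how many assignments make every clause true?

There are 2^3 = 8 truth assignments over (q1, q2, q3).
Check each against the 7 clauses (columns in the order q1, q2, q3):
  F F F  ✗ fails (q2 | q1)
  F F T  ✗ fails (q2 | q1)
  F T F  ✗ fails (~q2 | q3 | q1)
  F T T  ✗ fails (q1 | ~q3 | ~q2)
  T F F  ✓ satisfies all
  T F T  ✗ fails (~q1 | ~q3 | q2)
  T T F  ✗ fails (~q1 | ~q2)
  T T T  ✗ fails (~q1 | ~q2)
1 of the 8 rows is a model.

1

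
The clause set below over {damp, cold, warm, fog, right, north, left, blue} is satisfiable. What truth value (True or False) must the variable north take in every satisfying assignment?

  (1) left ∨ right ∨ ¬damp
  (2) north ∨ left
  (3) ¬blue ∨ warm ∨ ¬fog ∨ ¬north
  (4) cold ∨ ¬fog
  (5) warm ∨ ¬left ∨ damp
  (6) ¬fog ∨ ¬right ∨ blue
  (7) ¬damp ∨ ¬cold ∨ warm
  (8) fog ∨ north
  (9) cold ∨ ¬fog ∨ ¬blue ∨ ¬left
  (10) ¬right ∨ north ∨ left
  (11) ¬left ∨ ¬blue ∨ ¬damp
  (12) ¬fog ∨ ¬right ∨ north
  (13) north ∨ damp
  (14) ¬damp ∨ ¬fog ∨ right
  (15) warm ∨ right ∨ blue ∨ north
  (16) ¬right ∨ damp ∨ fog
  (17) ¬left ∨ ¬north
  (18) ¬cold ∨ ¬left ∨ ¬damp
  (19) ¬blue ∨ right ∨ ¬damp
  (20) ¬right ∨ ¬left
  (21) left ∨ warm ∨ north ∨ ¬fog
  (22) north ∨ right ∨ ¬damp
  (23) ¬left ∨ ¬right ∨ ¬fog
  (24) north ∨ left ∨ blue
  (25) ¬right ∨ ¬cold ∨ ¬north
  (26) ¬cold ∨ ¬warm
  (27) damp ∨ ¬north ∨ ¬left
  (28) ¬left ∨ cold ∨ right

True

Suppose north = False.
Unit clause (left) forces left = True.
Unit clause (fog) forces fog = True.
Unit clause (cold) forces cold = True.
Unit clause (¬right) forces right = False.
Unit clause (damp) forces damp = True.
But (¬damp) is also a unit clause — contradiction.
So every satisfying assignment has north = True.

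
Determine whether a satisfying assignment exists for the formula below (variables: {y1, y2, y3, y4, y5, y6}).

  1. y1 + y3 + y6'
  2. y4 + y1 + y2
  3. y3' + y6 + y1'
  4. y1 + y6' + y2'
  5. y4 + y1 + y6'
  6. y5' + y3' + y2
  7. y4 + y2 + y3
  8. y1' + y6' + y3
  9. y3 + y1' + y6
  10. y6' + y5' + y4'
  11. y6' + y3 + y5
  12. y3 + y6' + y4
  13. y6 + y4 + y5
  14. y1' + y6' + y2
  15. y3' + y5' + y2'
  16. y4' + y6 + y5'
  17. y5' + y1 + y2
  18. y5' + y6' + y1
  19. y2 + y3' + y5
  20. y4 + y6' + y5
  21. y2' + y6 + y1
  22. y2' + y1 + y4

Branch on y1: set y1 = 0.
Branch on y3: set y3 = 0.
Unit clause (y6') forces y6 = 0.
Unit clause (y2') forces y2 = 0.
Unit clause (y4) forces y4 = 1.
Unit clause (y5') forces y5 = 0.
All clauses are satisfied.
A satisfying assignment: y1: 0; y2: 0; y3: 0; y4: 1; y5: 0; y6: 0.

Yes, satisfiable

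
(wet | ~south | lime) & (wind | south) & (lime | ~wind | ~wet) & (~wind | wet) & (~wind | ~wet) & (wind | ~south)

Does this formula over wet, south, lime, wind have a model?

Unsatisfiable

Suppose wind = 1.
The clause (wet) is unit, so wet = 1.
Now (~wet) is unsatisfied and unit — conflict.
So wind must be the other value — set wind = 0.
The clause (south) is unit, so south = 1.
Now (~south) is unsatisfied and unit — conflict.
Both values of wind lead to a conflict.
No assignment satisfies every clause.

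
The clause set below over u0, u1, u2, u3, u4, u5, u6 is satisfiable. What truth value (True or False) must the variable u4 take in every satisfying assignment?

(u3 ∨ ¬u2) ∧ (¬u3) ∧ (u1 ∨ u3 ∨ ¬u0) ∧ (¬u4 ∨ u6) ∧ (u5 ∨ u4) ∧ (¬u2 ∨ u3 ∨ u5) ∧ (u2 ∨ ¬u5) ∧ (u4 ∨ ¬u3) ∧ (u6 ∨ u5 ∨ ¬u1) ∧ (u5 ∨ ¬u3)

Suppose u4 = False.
The clause (¬u3) is unit, so u3 = False.
The clause (¬u2) is unit, so u2 = False.
The clause (u5) is unit, so u5 = True.
That conflicts with the unit clause (¬u5).
So every satisfying assignment has u4 = True.

True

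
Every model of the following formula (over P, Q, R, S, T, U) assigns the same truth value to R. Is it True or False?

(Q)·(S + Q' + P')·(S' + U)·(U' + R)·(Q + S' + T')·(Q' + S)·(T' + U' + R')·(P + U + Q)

Suppose R = 0.
From the singleton clause (Q), Q = 1.
From the singleton clause (U'), U = 0.
From the singleton clause (S'), S = 0.
That conflicts with the unit clause (S).
So every satisfying assignment has R = True.

True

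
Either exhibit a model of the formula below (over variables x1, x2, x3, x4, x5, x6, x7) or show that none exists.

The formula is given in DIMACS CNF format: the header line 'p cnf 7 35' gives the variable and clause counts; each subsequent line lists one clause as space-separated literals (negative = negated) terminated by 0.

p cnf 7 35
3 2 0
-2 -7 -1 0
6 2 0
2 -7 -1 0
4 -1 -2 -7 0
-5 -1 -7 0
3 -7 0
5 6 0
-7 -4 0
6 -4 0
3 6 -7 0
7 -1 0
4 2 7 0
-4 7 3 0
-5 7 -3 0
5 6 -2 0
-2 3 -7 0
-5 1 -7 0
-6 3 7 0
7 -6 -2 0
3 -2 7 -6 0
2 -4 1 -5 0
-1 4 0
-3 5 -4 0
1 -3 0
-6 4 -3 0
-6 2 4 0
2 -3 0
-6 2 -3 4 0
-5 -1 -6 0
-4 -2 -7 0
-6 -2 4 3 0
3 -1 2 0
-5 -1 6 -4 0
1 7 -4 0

Case x3 = False:
The clause (x2) is unit, so x2 = True.
The clause (¬x7) is unit, so x7 = False.
The clause (¬x1) is unit, so x1 = False.
The clause (¬x4) is unit, so x4 = False.
The clause (¬x6) is unit, so x6 = False.
The clause (x5) is unit, so x5 = True.
Every clause now holds.

x1 ↦ False; x2 ↦ True; x3 ↦ False; x4 ↦ False; x5 ↦ True; x6 ↦ False; x7 ↦ False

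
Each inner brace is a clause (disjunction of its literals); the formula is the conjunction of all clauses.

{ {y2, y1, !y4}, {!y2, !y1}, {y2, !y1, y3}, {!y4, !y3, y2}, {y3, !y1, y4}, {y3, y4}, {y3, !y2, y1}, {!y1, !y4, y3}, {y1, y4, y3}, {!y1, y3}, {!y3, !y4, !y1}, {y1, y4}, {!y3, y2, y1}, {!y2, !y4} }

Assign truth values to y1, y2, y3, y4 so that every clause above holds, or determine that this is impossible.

Suppose y2 = false.
Suppose y1 = true.
(y3) alone gives y3 = true.
(!y4) alone gives y4 = false.
This assignment satisfies each clause.

y1: true; y2: false; y3: true; y4: false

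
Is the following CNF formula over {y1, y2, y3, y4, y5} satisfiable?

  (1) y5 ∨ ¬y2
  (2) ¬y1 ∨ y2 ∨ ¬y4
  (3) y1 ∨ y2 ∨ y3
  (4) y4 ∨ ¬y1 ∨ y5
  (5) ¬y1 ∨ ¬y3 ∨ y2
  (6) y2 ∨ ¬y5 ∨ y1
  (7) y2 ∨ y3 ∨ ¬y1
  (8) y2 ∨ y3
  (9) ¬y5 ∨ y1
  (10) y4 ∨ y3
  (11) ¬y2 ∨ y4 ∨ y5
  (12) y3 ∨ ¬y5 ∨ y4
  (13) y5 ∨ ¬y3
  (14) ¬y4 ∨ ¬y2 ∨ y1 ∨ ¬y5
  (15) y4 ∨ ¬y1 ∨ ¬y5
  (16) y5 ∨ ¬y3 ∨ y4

Case y5 = True:
The clause (y1) is unit, so y1 = True.
The clause (y4) is unit, so y4 = True.
The clause (y2) is unit, so y2 = True.
No clause remains; y3 is free.
A satisfying assignment: y1=True,  y2=True,  y3=True,  y4=True,  y5=True.

Yes, satisfiable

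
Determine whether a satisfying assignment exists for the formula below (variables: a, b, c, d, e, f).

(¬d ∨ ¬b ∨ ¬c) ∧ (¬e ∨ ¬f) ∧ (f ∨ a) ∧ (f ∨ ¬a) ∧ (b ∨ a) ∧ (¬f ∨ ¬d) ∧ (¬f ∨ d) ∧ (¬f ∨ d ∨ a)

No, unsatisfiable

Suppose e = False.
Suppose f = True.
The clause (¬d) is unit, so d = False.
But (d) is also a unit clause — contradiction.
Backtrack on f: now try f = False.
The clause (a) is unit, so a = True.
But (¬a) is also a unit clause — contradiction.
Either choice for f ends in contradiction.
Backtrack on e: now try e = True.
The clause (¬f) is unit, so f = False.
The clause (a) is unit, so a = True.
But (¬a) is also a unit clause — contradiction.
Either choice for e ends in contradiction.
No assignment satisfies every clause.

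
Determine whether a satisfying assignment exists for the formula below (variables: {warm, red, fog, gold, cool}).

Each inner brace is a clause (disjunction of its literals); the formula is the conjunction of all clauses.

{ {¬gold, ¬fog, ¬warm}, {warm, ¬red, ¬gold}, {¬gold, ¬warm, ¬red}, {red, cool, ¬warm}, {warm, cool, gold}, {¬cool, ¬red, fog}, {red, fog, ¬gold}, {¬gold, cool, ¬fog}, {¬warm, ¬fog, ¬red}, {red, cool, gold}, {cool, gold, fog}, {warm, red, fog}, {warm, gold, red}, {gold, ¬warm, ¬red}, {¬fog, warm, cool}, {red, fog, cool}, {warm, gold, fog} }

Yes, satisfiable

Suppose gold = True.
Suppose fog = True.
The clause (¬warm) is unit, so warm = False.
The clause (¬red) is unit, so red = False.
The clause (cool) is unit, so cool = True.
Every clause now holds.
A satisfying assignment: warm=False, red=False, fog=True, gold=True, cool=True.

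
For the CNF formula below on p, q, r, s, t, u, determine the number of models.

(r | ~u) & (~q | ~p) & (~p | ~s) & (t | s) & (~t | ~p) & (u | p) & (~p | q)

6

There are 2^6 = 64 truth assignments over (p, q, r, s, t, u).
Split on u. With u = 1, the clauses containing u are satisfied and ~u drops from the rest; 6 of the 2^5 = 32 assignments to the other variables satisfy what remains.
With u = 0, by the same count on the reduced clause set, 0 assignments work.
Total: 6 + 0 = 6.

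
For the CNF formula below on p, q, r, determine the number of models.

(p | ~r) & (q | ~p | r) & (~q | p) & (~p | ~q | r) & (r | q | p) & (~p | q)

1

There are 2^3 = 8 truth assignments over (p, q, r).
Check each against the 6 clauses (columns in the order p, q, r):
  F F F  ✗ fails (r | q | p)
  F F T  ✗ fails (p | ~r)
  F T F  ✗ fails (~q | p)
  F T T  ✗ fails (p | ~r)
  T F F  ✗ fails (q | ~p | r)
  T F T  ✗ fails (~p | q)
  T T F  ✗ fails (~p | ~q | r)
  T T T  ✓ satisfies all
1 of the 8 rows is a model.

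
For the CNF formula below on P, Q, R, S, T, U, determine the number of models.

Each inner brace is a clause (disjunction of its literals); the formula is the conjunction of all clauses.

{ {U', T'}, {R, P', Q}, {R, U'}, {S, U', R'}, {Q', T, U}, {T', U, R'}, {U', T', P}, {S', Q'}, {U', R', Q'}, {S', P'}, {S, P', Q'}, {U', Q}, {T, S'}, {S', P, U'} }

There are 2^6 = 64 truth assignments over (P, Q, R, S, T, U).
Split on P. With P = 1, the clauses containing P are satisfied and P' drops from the rest; 1 of the 2^5 = 32 assignments to the other variables satisfy what remains.
With P = 0, by the same count on the reduced clause set, 5 assignments work.
Total: 1 + 5 = 6.

6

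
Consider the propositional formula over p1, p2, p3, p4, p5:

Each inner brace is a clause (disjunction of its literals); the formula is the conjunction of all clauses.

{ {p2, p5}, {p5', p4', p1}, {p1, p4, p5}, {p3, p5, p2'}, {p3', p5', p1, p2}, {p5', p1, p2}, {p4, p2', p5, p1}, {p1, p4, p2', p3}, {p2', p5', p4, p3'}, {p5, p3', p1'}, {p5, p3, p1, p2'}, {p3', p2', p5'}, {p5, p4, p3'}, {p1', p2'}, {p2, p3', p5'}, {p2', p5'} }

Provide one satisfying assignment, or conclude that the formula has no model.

Branch on p2: set p2 = 0.
From the singleton clause (p5), p5 = 1.
From the singleton clause (p1), p1 = 1.
From the singleton clause (p3'), p3 = 0.
No clause remains; p4 is free.

p1: 1; p2: 0; p3: 0; p4: 1; p5: 1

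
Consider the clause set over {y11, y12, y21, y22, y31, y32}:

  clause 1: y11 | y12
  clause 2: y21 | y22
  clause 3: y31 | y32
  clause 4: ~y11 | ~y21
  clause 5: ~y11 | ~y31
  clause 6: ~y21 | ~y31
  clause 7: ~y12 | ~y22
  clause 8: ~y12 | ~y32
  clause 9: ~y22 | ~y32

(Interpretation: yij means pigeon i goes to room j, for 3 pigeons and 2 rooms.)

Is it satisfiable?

Case y11 = 1:
From the singleton clause (~y21), y21 = 0.
From the singleton clause (y22), y22 = 1.
From the singleton clause (~y31), y31 = 0.
From the singleton clause (y32), y32 = 1.
Now (~y32) is unsatisfied and unit — conflict.
That branch fails; take y11 = 0 instead.
From the singleton clause (y12), y12 = 1.
From the singleton clause (~y22), y22 = 0.
From the singleton clause (y21), y21 = 1.
From the singleton clause (~y31), y31 = 0.
From the singleton clause (y32), y32 = 1.
Now (~y32) is unsatisfied and unit — conflict.
Both values of y11 lead to a conflict.
No assignment satisfies every clause.

No, unsatisfiable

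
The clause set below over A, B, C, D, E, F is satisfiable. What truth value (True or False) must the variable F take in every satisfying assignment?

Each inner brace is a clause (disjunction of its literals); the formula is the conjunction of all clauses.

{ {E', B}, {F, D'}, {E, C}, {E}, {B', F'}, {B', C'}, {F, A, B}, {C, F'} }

Suppose F = 1.
Unit clause (E) forces E = 1.
Unit clause (B) forces B = 1.
That conflicts with the unit clause (B').
So every satisfying assignment has F = False.

False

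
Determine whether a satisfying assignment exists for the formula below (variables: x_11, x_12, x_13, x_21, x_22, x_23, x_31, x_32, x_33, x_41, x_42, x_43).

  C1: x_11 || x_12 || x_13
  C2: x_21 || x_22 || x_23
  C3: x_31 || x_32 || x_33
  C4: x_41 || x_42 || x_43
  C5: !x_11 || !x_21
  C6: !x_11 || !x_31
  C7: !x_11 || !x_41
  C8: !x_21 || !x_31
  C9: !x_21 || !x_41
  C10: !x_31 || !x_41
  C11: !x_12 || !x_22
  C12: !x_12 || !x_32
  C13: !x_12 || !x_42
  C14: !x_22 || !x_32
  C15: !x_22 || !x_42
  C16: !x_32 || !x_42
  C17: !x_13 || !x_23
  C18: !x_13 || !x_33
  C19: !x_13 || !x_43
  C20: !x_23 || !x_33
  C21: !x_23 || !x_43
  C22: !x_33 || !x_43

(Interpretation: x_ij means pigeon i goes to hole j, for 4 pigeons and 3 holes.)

Suppose x_11 = false.
Suppose x_12 = true.
Unit clause (!x_22) forces x_22 = false.
Unit clause (!x_32) forces x_32 = false.
Unit clause (!x_42) forces x_42 = false.
Suppose x_21 = true.
Unit clause (!x_31) forces x_31 = false.
Unit clause (x_33) forces x_33 = true.
Unit clause (!x_41) forces x_41 = false.
Unit clause (x_43) forces x_43 = true.
Now (!x_43) is unsatisfied and unit — conflict.
Undo x_21 and try x_21 = false.
Unit clause (x_23) forces x_23 = true.
Unit clause (!x_13) forces x_13 = false.
Unit clause (!x_33) forces x_33 = false.
Unit clause (x_31) forces x_31 = true.
Unit clause (!x_41) forces x_41 = false.
Unit clause (x_43) forces x_43 = true.
Now (!x_43) is unsatisfied and unit — conflict.
Neither x_21 = true nor x_21 = false works.
Undo x_12 and try x_12 = false.
Unit clause (x_13) forces x_13 = true.
Unit clause (!x_23) forces x_23 = false.
Unit clause (!x_33) forces x_33 = false.
Unit clause (!x_43) forces x_43 = false.
Suppose x_21 = true.
Unit clause (!x_31) forces x_31 = false.
Unit clause (x_32) forces x_32 = true.
Unit clause (!x_41) forces x_41 = false.
Unit clause (x_42) forces x_42 = true.
Now (!x_42) is unsatisfied and unit — conflict.
Undo x_21 and try x_21 = false.
Unit clause (x_22) forces x_22 = true.
Unit clause (!x_32) forces x_32 = false.
Unit clause (x_31) forces x_31 = true.
Unit clause (!x_41) forces x_41 = false.
Unit clause (x_42) forces x_42 = true.
Now (!x_42) is unsatisfied and unit — conflict.
Neither x_21 = true nor x_21 = false works.
Neither x_12 = true nor x_12 = false works.
Undo x_11 and try x_11 = true.
Unit clause (!x_21) forces x_21 = false.
Unit clause (!x_31) forces x_31 = false.
Unit clause (!x_41) forces x_41 = false.
Suppose x_22 = true.
Unit clause (!x_12) forces x_12 = false.
Unit clause (!x_32) forces x_32 = false.
Unit clause (x_33) forces x_33 = true.
Unit clause (!x_42) forces x_42 = false.
Unit clause (x_43) forces x_43 = true.
Now (!x_43) is unsatisfied and unit — conflict.
Undo x_22 and try x_22 = false.
Unit clause (x_23) forces x_23 = true.
Unit clause (!x_13) forces x_13 = false.
Unit clause (!x_33) forces x_33 = false.
Unit clause (x_32) forces x_32 = true.
Unit clause (!x_12) forces x_12 = false.
Unit clause (!x_42) forces x_42 = false.
Unit clause (x_43) forces x_43 = true.
Now (!x_43) is unsatisfied and unit — conflict.
Neither x_22 = true nor x_22 = false works.
Neither x_11 = true nor x_11 = false works.
No assignment satisfies every clause.

Unsatisfiable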